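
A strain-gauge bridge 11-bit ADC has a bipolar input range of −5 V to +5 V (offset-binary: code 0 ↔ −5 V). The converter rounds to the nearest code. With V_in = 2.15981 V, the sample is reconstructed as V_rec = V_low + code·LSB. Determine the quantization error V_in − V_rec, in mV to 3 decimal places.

1.607 mV

LSB = 10/2^11 = 4.883 mV.
Scaled input = 1466.3291 LSBs, so code = 1466.
V_rec = (−5) + 1466·0.00488281 = 2.1582031 V.
Difference: 0.00160688 V → 1.607 mV.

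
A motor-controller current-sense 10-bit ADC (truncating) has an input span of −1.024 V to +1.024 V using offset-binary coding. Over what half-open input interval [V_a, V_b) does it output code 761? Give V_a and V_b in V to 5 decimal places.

LSB = 2.048/2^10 = 2.000 mV.
V_a = V_low + 761·LSB = 0.498 V; V_b = V_low + 762·LSB = 0.5 V.

[0.49800 V, 0.50000 V)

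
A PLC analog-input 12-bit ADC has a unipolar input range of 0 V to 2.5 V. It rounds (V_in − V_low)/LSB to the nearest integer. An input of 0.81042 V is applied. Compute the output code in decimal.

Full-scale span = 2.5 V; LSB = 2.5/2^12 = 0.610 mV.
(V_in − V_low)/LSB = (0.81042 − 0) / 0.000610352 = 1327.792.
Round → code 1328.

code 1328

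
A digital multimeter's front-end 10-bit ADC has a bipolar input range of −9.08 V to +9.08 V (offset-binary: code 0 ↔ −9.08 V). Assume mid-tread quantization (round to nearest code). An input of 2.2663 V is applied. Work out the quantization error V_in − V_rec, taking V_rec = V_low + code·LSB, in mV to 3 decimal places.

Step size: 18.16 V ÷ 2^10 = 17.734 mV.
(V_in − V_low)/LSB = (2.2663 − (−9.08))/0.0177344 = 639.7914 → code 640 (round).
V_rec = (−9.08) + 640·0.0177344 = 2.27 V.
Difference: -0.0037 V → -3.700 mV.

-3.700 mV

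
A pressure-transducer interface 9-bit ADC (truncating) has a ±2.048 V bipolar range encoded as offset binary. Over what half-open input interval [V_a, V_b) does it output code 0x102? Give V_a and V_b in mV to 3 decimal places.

[16.000 mV, 24.000 mV)

LSB = 4.096/2^9 = 8.000 mV.
Code 0x102 = 258 decimal.
V_a = V_low + 258·LSB = 0.016 V; V_b = V_low + 259·LSB = 0.024 V.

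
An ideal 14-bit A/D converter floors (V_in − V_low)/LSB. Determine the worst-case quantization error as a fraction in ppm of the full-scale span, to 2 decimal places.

61.04 ppm

Truncating → worst-case error = 1 LSB = V_FS/2^14, so 1e+06/16384 = 61.0352 ppm of full scale.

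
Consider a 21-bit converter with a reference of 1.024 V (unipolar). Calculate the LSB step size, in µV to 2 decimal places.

Full-scale span = 1.024 V.
LSB = 1.024 / 2^21 = 1.024 / 2097152 = 4.88281e-07 V = 0.49 µV.

0.49 µV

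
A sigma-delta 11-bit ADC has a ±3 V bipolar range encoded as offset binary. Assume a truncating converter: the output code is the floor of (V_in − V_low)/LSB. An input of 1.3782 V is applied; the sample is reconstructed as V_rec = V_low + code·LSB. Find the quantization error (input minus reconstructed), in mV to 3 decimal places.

1.247 mV

Step size: 6 V ÷ 2^11 = 2.930 mV.
(1.3782 − (−3))/0.00292969 = 1494.4256; ⌊·⌋ gives code 1494.
V_rec = (−3) + 1494·0.00292969 = 1.3769531 V.
Difference: 0.00124687 V → 1.247 mV.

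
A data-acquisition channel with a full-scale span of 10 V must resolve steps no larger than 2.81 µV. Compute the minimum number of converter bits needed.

Number of steps required ≥ 10 V / 2.81 µV = 3558718.86.
Need 2^N ≥ 3558718.86; 2^21 = 2097152, 2^22 = 4194304.
Minimum N = 22.

22 bits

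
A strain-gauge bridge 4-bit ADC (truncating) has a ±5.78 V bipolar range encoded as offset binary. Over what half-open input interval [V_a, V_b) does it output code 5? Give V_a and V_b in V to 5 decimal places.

[-2.16750 V, -1.44500 V)

LSB = 11.56/2^4 = 0.7225 V.
V_a = V_low + 5·LSB = -2.1675 V; V_b = V_low + 6·LSB = -1.445 V.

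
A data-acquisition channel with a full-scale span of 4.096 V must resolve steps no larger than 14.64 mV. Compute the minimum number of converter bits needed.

9 bits

Number of steps required ≥ 4.096 V / 14.64 mV = 279.78.
Need 2^N ≥ 279.78; 2^8 = 256, 2^9 = 512.
Minimum N = 9.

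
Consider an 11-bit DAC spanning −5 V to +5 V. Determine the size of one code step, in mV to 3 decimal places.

4.883 mV

Full-scale span = 10 V.
LSB = 10 / 2^11 = 10 / 2048 = 0.00488281 V = 4.883 mV.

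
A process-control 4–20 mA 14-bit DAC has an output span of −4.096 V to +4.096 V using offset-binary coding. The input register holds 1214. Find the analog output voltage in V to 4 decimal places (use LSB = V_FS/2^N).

LSB = 8.192 V / 2^14 = 0.500 mV.
V_out = (−4.096) + 1214 × 0.0005 V = -3.489 V.

-3.4890 V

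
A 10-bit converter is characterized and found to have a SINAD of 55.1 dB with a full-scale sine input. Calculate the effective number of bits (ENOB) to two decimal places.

ENOB = (SINAD − 1.76) / 6.02 = (55.1 − 1.76)/6.02 = 8.860.

8.86 bits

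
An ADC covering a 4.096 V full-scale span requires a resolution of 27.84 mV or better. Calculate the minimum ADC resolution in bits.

8 bits

Number of steps required ≥ 4.096 V / 27.84 mV = 147.13.
Need 2^N ≥ 147.13; 2^7 = 128, 2^8 = 256.
Minimum N = 8.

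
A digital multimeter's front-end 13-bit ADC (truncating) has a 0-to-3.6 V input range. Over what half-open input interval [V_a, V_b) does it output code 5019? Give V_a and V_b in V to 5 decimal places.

[2.20562 V, 2.20605 V)

LSB = 3.6/2^13 = 439.45 µV.
V_a = V_low + 5019·LSB = 2.20562 V; V_b = V_low + 5020·LSB = 2.20605 V.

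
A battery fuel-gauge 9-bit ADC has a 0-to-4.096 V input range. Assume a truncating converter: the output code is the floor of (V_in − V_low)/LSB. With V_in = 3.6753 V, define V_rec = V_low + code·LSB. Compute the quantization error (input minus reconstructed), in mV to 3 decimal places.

LSB = 4.096/2^9 = 8.000 mV.
(V_in − V_low)/LSB = (3.6753 − 0)/0.008 = 459.4125 → code 459 (floor).
V_rec = 0 + 459·0.008 = 3.672 V.
V_in − V_rec = 0.0033 V = 3.300 mV.

3.300 mV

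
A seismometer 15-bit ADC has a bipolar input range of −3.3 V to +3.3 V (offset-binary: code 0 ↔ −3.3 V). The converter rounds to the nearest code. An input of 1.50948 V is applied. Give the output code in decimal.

code 23878

LSB = 6.6 V / 32768 = 201.42 µV.
Input sits at 23878.339 steps above V_low.
So the output code is 23878.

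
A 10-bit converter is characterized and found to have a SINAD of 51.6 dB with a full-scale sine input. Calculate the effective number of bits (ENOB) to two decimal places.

ENOB = (SINAD − 1.76) / 6.02 = (51.6 − 1.76)/6.02 = 8.279.

8.28 bits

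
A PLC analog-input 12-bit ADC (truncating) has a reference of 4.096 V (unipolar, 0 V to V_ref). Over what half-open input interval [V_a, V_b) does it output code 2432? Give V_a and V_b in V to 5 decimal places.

LSB = 4.096/2^12 = 1.000 mV.
V_a = V_low + 2432·LSB = 2.432 V; V_b = V_low + 2433·LSB = 2.433 V.

[2.43200 V, 2.43300 V)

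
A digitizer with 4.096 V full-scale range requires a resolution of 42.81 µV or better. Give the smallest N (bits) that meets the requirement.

Number of steps required ≥ 4.096 V / 42.81 µV = 95678.58.
Need 2^N ≥ 95678.58; 2^16 = 65536, 2^17 = 131072.
Minimum N = 17.

17 bits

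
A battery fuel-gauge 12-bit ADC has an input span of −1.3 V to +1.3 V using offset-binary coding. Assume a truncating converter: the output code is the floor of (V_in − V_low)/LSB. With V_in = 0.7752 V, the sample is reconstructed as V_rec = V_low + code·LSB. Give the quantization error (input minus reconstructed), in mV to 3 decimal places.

0.151 mV

LSB = 2.6/2^12 = 0.635 mV.
(0.7752 − (−1.3))/0.000634766 = 3269.2382; ⌊·⌋ gives code 3269.
Code 3269 maps back to (−1.3) + 3269×0.000634766 V = 0.77504883 V.
Difference: 0.000151172 V → 0.151 mV.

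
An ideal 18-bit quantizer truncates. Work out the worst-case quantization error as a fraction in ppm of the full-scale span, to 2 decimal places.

3.81 ppm

Truncating → worst-case error = 1 LSB = V_FS/2^18, so 1e+06/262144 = 3.8147 ppm of full scale.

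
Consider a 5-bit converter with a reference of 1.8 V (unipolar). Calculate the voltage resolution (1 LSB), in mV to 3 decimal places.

56.250 mV

Full-scale span = 1.8 V.
LSB = 1.8 / 2^5 = 1.8 / 32 = 0.05625 V = 56.250 mV.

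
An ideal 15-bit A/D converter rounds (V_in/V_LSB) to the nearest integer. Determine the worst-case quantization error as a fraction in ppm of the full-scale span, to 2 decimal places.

15.26 ppm

Rounding → worst-case error = ½ LSB = V_FS/2^16, so 1e+06/65536 = 15.2588 ppm of full scale.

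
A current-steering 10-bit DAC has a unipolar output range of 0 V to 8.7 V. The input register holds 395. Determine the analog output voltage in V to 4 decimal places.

LSB = 8.7 V / 2^10 = 8.496 mV.
V_out = 0 + 395 × 0.00849609 V = 3.35596 V.

3.3560 V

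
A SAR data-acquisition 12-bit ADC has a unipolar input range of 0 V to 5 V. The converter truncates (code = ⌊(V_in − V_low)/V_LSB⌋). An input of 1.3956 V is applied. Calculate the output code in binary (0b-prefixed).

code 0b10001110111 (decimal 1143)

With 4096 levels over 5 V, one step is 1.221 mV.
Input sits at 1143.276 steps above V_low.
So the output code is 1143.
In binary (0b-prefixed): 0b10001110111.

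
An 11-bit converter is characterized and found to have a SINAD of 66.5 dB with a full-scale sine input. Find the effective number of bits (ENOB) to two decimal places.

ENOB = (SINAD − 1.76) / 6.02 = (66.5 − 1.76)/6.02 = 10.754.

10.75 bits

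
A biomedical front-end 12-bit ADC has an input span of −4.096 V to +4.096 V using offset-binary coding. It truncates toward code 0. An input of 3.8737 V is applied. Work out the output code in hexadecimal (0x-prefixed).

Full-scale span = 8.192 V; LSB = 8.192/2^12 = 2.000 mV.
Input sits at 3984.850 steps above V_low.
So the output code is 3984.
In hexadecimal (0x-prefixed): 0xF90.

code 0xF90 (decimal 3984)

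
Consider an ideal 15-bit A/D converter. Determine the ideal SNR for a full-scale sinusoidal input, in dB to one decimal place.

SNR ≈ 6.02·N + 1.76 dB = 6.02·15 + 1.76 = 92.06 dB.

92.1 dB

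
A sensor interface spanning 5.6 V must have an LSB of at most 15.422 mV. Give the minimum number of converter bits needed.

Number of steps required ≥ 5.6 V / 15.422 mV = 363.12.
Need 2^N ≥ 363.12; 2^8 = 256, 2^9 = 512.
Minimum N = 9.

9 bits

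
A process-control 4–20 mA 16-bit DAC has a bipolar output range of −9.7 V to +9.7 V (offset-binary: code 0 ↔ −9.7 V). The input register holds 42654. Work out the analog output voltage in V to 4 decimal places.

2.9265 V

LSB = 19.4 V / 2^16 = 296.02 µV.
V_out = (−9.7) + 42654 × 0.000296021 V = 2.92646 V.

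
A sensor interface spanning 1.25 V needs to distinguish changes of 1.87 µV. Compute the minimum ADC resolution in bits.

20 bits

Number of steps required ≥ 1.25 V / 1.87 µV = 668449.20.
Need 2^N ≥ 668449.20; 2^19 = 524288, 2^20 = 1048576.
Minimum N = 20.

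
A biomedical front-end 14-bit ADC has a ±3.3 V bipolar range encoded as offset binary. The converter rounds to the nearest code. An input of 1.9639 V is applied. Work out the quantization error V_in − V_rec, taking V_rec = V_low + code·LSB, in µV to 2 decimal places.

Step size: 6.6 V ÷ 2^14 = 402.83 µV.
(1.9639 − (−3.3))/0.000402832 = 13067.2330; round gives code 13067.
Reconstructed: 1.9638062 V.
Error = 1.9639 − 1.9638062 = 9.38477e-05 V = 93.85 µV.

93.85 µV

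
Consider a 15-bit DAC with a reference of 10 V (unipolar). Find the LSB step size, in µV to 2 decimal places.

Full-scale span = 10 V.
LSB = 10 / 2^15 = 10 / 32768 = 0.000305176 V = 305.18 µV.

305.18 µV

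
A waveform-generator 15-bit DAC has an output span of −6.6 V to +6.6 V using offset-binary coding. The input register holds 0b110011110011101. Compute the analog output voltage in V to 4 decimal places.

4.0851 V

LSB = 13.2 V / 2^15 = 402.83 µV.
Code 0b110011110011101 = 26525 decimal.
V_out = (−6.6) + 26525 × 0.000402832 V = 4.08512 V.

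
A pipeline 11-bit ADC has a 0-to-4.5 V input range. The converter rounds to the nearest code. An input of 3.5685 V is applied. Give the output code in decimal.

Full-scale span = 4.5 V; LSB = 4.5/2^11 = 2.197 mV.
Input sits at 1624.064 steps above V_low.
So the output code is 1624.

code 1624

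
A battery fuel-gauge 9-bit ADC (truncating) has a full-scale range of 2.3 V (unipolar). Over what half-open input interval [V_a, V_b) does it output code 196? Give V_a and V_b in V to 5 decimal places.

LSB = 2.3/2^9 = 4.492 mV.
V_a = V_low + 196·LSB = 0.880469 V; V_b = V_low + 197·LSB = 0.884961 V.

[0.88047 V, 0.88496 V)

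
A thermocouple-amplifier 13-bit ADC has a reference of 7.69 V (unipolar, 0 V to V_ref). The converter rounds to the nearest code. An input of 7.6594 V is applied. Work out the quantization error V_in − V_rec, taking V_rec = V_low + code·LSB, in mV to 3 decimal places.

LSB = 7.69/2^13 = 0.939 mV.
Scaled input = 8159.4024 LSBs, so code = 8159.
Code 8159 maps back to 0 + 8159×0.000938721 V = 7.6590222 V.
Difference: 0.000377783 V → 0.378 mV.

0.378 mV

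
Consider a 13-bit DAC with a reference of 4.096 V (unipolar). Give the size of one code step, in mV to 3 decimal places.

Full-scale span = 4.096 V.
LSB = 4.096 / 2^13 = 4.096 / 8192 = 0.0005 V = 0.500 mV.

0.500 mV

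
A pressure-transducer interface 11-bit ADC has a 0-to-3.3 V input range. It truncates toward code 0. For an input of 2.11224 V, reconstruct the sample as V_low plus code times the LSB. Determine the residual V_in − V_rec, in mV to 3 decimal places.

1.400 mV

LSB = 3.3/2^11 = 1.611 mV.
(2.11224 − 0)/0.00161133 = 1310.8689; ⌊·⌋ gives code 1310.
V_rec = 0 + 1310·0.00161133 = 2.1108398 V.
V_in − V_rec = 0.00140016 V = 1.400 mV.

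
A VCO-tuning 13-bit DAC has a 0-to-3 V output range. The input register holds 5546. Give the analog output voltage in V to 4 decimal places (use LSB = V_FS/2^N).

LSB = 3 V / 2^13 = 366.21 µV.
V_out = 0 + 5546 × 0.000366211 V = 2.03101 V.

2.0310 V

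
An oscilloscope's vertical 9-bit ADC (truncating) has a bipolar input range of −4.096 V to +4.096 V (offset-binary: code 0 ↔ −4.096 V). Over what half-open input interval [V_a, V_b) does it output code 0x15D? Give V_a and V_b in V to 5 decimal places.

LSB = 8.192/2^9 = 16.000 mV.
Code 0x15D = 349 decimal.
V_a = V_low + 349·LSB = 1.488 V; V_b = V_low + 350·LSB = 1.504 V.

[1.48800 V, 1.50400 V)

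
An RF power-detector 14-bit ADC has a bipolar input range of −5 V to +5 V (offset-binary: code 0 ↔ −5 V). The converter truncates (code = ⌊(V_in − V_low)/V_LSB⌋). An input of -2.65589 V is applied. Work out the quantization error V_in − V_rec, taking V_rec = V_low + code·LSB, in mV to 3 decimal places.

One LSB is 10 V / 16384 = 0.610 mV.
Scaled input = 3840.5898 LSBs, so code = 3840.
Reconstructed: -2.65625 V.
Difference: 0.00036 V → 0.360 mV.

0.360 mV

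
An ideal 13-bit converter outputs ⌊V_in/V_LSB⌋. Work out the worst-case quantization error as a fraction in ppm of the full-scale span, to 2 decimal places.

Truncating → worst-case error = 1 LSB = V_FS/2^13, so 1e+06/8192 = 122.07 ppm of full scale.

122.07 ppm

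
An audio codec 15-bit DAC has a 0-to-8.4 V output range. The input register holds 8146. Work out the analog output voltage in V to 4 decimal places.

LSB = 8.4 V / 2^15 = 256.35 µV.
V_out = 0 + 8146 × 0.000256348 V = 2.08821 V.

2.0882 V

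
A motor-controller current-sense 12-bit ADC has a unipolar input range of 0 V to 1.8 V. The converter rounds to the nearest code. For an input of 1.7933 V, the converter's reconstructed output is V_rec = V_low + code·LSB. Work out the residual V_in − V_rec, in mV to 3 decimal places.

-0.108 mV

LSB = 1.8/2^12 = 439.45 µV.
Scaled input = 4080.7538 LSBs, so code = 4081.
Reconstructed: 1.7934082 V.
Error = 1.7933 − 1.7934082 = -0.000108203 V = -0.108 mV.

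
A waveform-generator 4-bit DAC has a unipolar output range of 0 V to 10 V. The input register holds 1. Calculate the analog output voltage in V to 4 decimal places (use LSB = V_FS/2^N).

LSB = 10 V / 2^4 = 0.6250 V.
V_out = 0 + 1 × 0.625 V = 0.625 V.

0.6250 V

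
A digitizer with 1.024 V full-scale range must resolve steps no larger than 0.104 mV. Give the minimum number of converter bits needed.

14 bits

Number of steps required ≥ 1.024 V / 0.104 mV = 9846.15.
Need 2^N ≥ 9846.15; 2^13 = 8192, 2^14 = 16384.
Minimum N = 14.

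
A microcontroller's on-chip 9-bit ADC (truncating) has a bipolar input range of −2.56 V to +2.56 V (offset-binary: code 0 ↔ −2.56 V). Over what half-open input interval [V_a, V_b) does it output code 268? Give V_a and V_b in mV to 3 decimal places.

LSB = 5.12/2^9 = 10.000 mV.
V_a = V_low + 268·LSB = 0.12 V; V_b = V_low + 269·LSB = 0.13 V.

[120.000 mV, 130.000 mV)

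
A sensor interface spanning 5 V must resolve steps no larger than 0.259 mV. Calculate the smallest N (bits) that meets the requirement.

15 bits

Number of steps required ≥ 5 V / 0.259 mV = 19305.02.
Need 2^N ≥ 19305.02; 2^14 = 16384, 2^15 = 32768.
Minimum N = 15.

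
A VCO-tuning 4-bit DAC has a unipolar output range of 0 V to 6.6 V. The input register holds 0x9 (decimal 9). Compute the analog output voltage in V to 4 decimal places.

3.7125 V

LSB = 6.6 V / 2^4 = 412.500 mV.
Code 0x9 = 9 decimal.
V_out = 0 + 9 × 0.4125 V = 3.7125 V.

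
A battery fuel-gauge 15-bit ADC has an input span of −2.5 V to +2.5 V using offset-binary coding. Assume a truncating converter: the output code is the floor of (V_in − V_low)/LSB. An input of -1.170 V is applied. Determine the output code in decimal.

code 8716

With 32768 levels over 5 V, one step is 152.59 µV.
Input sits at 8716.288 steps above V_low.
⌊·⌋(8716.288) = 8716.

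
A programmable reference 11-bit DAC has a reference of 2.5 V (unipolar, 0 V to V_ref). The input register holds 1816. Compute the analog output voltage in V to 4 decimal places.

2.2168 V

LSB = 2.5 V / 2^11 = 1.221 mV.
V_out = 0 + 1816 × 0.0012207 V = 2.2168 V.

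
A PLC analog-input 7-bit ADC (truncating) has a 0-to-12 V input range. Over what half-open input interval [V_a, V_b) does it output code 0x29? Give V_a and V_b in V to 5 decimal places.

[3.84375 V, 3.93750 V)

LSB = 12/2^7 = 93.750 mV.
Code 0x29 = 41 decimal.
V_a = V_low + 41·LSB = 3.84375 V; V_b = V_low + 42·LSB = 3.9375 V.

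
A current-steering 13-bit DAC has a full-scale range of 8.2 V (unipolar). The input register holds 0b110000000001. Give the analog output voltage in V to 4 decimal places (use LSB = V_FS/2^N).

LSB = 8.2 V / 2^13 = 1.001 mV.
Code 0b110000000001 = 3073 decimal.
V_out = 0 + 3073 × 0.00100098 V = 3.076 V.

3.0760 V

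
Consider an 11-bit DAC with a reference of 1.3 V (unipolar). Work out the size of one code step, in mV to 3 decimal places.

0.635 mV

Full-scale span = 1.3 V.
LSB = 1.3 / 2^11 = 1.3 / 2048 = 0.000634766 V = 0.635 mV.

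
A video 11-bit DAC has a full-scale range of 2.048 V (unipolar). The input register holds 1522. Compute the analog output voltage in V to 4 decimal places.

LSB = 2.048 V / 2^11 = 1.000 mV.
V_out = 0 + 1522 × 0.001 V = 1.522 V.

1.5220 V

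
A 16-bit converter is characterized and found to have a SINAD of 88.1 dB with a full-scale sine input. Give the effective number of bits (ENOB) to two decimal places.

ENOB = (SINAD − 1.76) / 6.02 = (88.1 − 1.76)/6.02 = 14.342.

14.34 bits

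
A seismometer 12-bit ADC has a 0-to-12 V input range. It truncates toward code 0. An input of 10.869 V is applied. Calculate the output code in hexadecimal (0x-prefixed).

With 4096 levels over 12 V, one step is 2.930 mV.
Input sits at 3709.952 steps above V_low.
So the output code is 3709.
In hexadecimal (0x-prefixed): 0xE7D.

code 0xE7D (decimal 3709)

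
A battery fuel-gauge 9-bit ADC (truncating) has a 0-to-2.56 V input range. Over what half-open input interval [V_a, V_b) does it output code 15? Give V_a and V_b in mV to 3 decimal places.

LSB = 2.56/2^9 = 5.000 mV.
V_a = V_low + 15·LSB = 0.075 V; V_b = V_low + 16·LSB = 0.08 V.

[75.000 mV, 80.000 mV)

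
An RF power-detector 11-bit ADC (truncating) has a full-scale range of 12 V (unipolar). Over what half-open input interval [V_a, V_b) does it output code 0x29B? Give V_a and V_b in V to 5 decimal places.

LSB = 12/2^11 = 5.859 mV.
Code 0x29B = 667 decimal.
V_a = V_low + 667·LSB = 3.9082 V; V_b = V_low + 668·LSB = 3.91406 V.

[3.90820 V, 3.91406 V)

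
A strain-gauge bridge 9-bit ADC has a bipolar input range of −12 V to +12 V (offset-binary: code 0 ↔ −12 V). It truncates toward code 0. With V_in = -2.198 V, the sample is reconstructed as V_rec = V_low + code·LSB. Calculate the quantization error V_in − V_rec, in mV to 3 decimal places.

5.125 mV

One LSB is 24 V / 512 = 46.875 mV.
(-2.198 − (−12))/0.046875 = 209.1093; ⌊·⌋ gives code 209.
V_rec = (−12) + 209·0.046875 = -2.203125 V.
Error = -2.198 − (−2.203125) = 0.005125 V = 5.125 mV.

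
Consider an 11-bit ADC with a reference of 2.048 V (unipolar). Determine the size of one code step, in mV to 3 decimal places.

Full-scale span = 2.048 V.
LSB = 2.048 / 2^11 = 2.048 / 2048 = 0.001 V = 1.000 mV.

1.000 mV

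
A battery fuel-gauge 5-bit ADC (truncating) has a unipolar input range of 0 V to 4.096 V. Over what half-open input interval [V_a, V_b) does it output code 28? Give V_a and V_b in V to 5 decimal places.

[3.58400 V, 3.71200 V)

LSB = 4.096/2^5 = 128.000 mV.
V_a = V_low + 28·LSB = 3.584 V; V_b = V_low + 29·LSB = 3.712 V.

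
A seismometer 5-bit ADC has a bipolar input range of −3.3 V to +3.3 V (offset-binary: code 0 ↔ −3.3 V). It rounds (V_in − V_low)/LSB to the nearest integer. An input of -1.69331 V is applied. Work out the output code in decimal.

code 8

LSB = 6.6 V / 32 = 206.250 mV.
(-1.69331 − (−3.3)) / 0.20625 = 7.790 LSBs.
Round → code 8.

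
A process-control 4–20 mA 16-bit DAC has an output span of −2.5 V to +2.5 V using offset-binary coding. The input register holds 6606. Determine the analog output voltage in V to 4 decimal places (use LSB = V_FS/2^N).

-1.9960 V

LSB = 5 V / 2^16 = 76.29 µV.
V_out = (−2.5) + 6606 × 7.62939e-05 V = -1.996 V.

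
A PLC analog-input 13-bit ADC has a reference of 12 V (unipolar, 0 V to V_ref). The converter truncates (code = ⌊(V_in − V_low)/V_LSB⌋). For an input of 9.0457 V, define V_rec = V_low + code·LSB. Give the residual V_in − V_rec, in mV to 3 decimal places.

0.290 mV

Step size: 12 V ÷ 2^13 = 1.465 mV.
(V_in − V_low)/LSB = (9.0457 − 0)/0.00146484 = 6175.1979 → code 6175 (floor).
Reconstructed: 9.0454102 V.
Error = 9.0457 − 9.0454102 = 0.000289844 V = 0.290 mV.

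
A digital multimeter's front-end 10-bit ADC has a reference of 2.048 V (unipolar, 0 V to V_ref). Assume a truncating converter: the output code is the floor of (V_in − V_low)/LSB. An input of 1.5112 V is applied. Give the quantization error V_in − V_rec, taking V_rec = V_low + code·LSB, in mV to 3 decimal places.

1.200 mV

One LSB is 2.048 V / 1024 = 2.000 mV.
(1.5112 − 0)/0.002 = 755.6000; ⌊·⌋ gives code 755.
V_rec = 0 + 755·0.002 = 1.51 V.
V_in − V_rec = 0.0012 V = 1.200 mV.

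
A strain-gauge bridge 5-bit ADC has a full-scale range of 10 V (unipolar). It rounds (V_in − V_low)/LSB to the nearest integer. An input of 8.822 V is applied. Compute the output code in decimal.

code 28

With 32 levels over 10 V, one step is 312.500 mV.
(V_in − V_low)/LSB = (8.822 − 0) / 0.3125 = 28.230.
Round → code 28.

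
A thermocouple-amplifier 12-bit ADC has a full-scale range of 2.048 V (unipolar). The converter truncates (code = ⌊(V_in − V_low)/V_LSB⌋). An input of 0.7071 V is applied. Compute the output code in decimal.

With 4096 levels over 2.048 V, one step is 0.500 mV.
(0.7071 − 0) / 0.0005 = 1414.200 LSBs.
Floor → code 1414.

code 1414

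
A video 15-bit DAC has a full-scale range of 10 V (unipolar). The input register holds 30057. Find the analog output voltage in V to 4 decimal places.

9.1727 V

LSB = 10 V / 2^15 = 305.18 µV.
V_out = 0 + 30057 × 0.000305176 V = 9.17267 V.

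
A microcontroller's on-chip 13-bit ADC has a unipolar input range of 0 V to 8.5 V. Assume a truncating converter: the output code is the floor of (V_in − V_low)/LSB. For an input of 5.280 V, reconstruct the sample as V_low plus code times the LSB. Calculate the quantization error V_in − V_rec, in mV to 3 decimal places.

0.703 mV

Step size: 8.5 V ÷ 2^13 = 1.038 mV.
(5.280 − 0)/0.0010376 = 5088.6776; ⌊·⌋ gives code 5088.
V_rec = 0 + 5088·0.0010376 = 5.2792969 V.
Error = 5.280 − 5.2792969 = 0.000703125 V = 0.703 mV.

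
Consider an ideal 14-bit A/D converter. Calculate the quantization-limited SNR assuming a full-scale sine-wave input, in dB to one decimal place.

86.0 dB

SNR ≈ 6.02·N + 1.76 dB = 6.02·14 + 1.76 = 86.04 dB.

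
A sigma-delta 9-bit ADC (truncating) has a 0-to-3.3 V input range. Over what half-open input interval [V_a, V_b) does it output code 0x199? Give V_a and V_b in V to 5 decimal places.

LSB = 3.3/2^9 = 6.445 mV.
Code 0x199 = 409 decimal.
V_a = V_low + 409·LSB = 2.63613 V; V_b = V_low + 410·LSB = 2.64258 V.

[2.63613 V, 2.64258 V)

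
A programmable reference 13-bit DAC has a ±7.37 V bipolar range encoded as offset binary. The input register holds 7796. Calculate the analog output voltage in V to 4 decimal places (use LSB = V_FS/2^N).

LSB = 14.74 V / 2^13 = 1.799 mV.
V_out = (−7.37) + 7796 × 0.00179932 V = 6.65747 V.

6.6575 V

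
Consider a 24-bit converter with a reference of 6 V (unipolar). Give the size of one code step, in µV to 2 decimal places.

Full-scale span = 6 V.
LSB = 6 / 2^24 = 6 / 16777216 = 3.57628e-07 V = 0.36 µV.

0.36 µV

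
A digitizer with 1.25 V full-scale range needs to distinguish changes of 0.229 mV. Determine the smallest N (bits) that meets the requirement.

Number of steps required ≥ 1.25 V / 0.229 mV = 5458.52.
Need 2^N ≥ 5458.52; 2^12 = 4096, 2^13 = 8192.
Minimum N = 13.

13 bits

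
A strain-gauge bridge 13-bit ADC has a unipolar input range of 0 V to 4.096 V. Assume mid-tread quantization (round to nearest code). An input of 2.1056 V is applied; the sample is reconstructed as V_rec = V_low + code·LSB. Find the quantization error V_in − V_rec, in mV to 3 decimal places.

0.100 mV

LSB = 4.096/2^13 = 0.500 mV.
(V_in − V_low)/LSB = (2.1056 − 0)/0.0005 = 4211.2000 → code 4211 (round).
Code 4211 maps back to 0 + 4211×0.0005 V = 2.1055 V.
Difference: 0.0001 V → 0.100 mV.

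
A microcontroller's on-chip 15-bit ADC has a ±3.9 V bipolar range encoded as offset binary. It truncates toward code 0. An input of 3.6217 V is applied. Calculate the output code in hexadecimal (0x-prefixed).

With 32768 levels over 7.8 V, one step is 238.04 µV.
Input sits at 31598.855 steps above V_low.
Floor → code 31598.
In hexadecimal (0x-prefixed): 0x7B6E.

code 0x7B6E (decimal 31598)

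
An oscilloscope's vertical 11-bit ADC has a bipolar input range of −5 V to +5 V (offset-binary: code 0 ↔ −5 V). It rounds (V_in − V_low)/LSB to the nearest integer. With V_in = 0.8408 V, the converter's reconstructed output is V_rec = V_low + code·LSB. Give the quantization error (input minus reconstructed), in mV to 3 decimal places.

0.956 mV

Step size: 10 V ÷ 2^11 = 4.883 mV.
(V_in − V_low)/LSB = (0.8408 − (−5))/0.00488281 = 1196.1958 → code 1196 (round).
Reconstructed: 0.83984375 V.
Error = 0.8408 − 0.83984375 = 0.00095625 V = 0.956 mV.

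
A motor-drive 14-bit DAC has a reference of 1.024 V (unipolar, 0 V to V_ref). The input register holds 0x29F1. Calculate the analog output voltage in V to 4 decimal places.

0.6711 V

LSB = 1.024 V / 2^14 = 62.50 µV.
Code 0x29F1 = 10737 decimal.
V_out = 0 + 10737 × 6.25e-05 V = 0.671063 V.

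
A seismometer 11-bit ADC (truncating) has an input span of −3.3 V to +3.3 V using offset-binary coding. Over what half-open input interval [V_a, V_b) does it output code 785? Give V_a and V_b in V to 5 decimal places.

[-0.77021 V, -0.76699 V)

LSB = 6.6/2^11 = 3.223 mV.
V_a = V_low + 785·LSB = -0.770215 V; V_b = V_low + 786·LSB = -0.766992 V.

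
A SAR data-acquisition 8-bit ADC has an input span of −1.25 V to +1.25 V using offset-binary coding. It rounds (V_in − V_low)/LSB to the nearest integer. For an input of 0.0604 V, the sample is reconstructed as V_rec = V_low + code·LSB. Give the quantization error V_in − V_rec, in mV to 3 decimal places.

1.806 mV

One LSB is 2.5 V / 256 = 9.766 mV.
(0.0604 − (−1.25))/0.00976562 = 134.1850; round gives code 134.
Reconstructed: 0.05859375 V.
Difference: 0.00180625 V → 1.806 mV.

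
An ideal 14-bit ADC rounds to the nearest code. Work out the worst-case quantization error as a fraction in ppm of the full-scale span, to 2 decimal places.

30.52 ppm

Rounding → worst-case error = ½ LSB = V_FS/2^15, so 1e+06/32768 = 30.5176 ppm of full scale.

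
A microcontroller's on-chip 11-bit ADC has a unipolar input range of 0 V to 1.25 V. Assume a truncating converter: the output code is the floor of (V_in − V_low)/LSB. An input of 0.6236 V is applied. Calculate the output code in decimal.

code 1021

LSB = 1.25 V / 2048 = 0.610 mV.
(V_in − V_low)/LSB = (0.6236 − 0) / 0.000610352 = 1021.706.
Floor → code 1021.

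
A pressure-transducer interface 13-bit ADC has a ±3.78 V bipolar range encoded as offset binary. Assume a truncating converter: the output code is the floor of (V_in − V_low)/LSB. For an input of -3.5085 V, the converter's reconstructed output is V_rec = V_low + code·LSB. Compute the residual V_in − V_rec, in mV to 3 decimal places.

LSB = 7.56/2^13 = 0.923 mV.
(V_in − V_low)/LSB = (-3.5085 − (−3.78))/0.000922852 = 294.1968 → code 294 (floor).
Code 294 maps back to (−3.78) + 294×0.000922852 V = -3.5086816 V.
Difference: 0.000181641 V → 0.182 mV.

0.182 mV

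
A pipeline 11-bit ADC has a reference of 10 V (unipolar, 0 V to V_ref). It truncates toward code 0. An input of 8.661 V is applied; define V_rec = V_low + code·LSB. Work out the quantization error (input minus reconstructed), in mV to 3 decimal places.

3.773 mV

Step size: 10 V ÷ 2^11 = 4.883 mV.
(8.661 − 0)/0.00488281 = 1773.7728; ⌊·⌋ gives code 1773.
V_rec = 0 + 1773·0.00488281 = 8.6572266 V.
Error = 8.661 − 8.6572266 = 0.00377344 V = 3.773 mV.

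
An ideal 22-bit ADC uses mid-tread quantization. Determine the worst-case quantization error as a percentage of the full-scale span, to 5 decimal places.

0.00001 %

Rounding → worst-case error = ½ LSB = V_FS/2^23, so 100/8388608 = 1.19209e-05 % of full scale.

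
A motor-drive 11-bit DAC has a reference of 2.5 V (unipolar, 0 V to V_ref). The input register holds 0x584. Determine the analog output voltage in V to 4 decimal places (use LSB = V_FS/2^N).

LSB = 2.5 V / 2^11 = 1.221 mV.
Code 0x584 = 1412 decimal.
V_out = 0 + 1412 × 0.0012207 V = 1.72363 V.

1.7236 V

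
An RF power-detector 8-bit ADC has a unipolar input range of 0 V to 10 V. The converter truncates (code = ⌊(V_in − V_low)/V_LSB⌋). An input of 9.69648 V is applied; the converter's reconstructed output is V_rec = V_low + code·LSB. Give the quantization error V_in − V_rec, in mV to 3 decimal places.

LSB = 10/2^8 = 39.062 mV.
(9.69648 − 0)/0.0390625 = 248.2299; ⌊·⌋ gives code 248.
Code 248 maps back to 0 + 248×0.0390625 V = 9.6875 V.
Error = 9.69648 − 9.6875 = 0.00898 V = 8.980 mV.

8.980 mV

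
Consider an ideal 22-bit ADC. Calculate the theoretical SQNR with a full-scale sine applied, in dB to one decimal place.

134.2 dB

SNR ≈ 6.02·N + 1.76 dB = 6.02·22 + 1.76 = 134.20 dB.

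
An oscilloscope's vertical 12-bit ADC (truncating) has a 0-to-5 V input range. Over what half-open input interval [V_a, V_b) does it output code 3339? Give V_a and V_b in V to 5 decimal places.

LSB = 5/2^12 = 1.221 mV.
V_a = V_low + 3339·LSB = 4.07593 V; V_b = V_low + 3340·LSB = 4.07715 V.

[4.07593 V, 4.07715 V)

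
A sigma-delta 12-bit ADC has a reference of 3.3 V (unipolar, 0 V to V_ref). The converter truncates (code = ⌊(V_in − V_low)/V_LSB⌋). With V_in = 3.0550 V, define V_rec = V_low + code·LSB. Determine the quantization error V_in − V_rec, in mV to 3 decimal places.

0.728 mV

LSB = 3.3/2^12 = 0.806 mV.
Scaled input = 3791.9030 LSBs, so code = 3791.
Reconstructed: 3.0542725 V.
V_in − V_rec = 0.000727539 V = 0.728 mV.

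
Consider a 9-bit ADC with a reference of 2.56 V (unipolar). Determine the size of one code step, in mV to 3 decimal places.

5.000 mV

Full-scale span = 2.56 V.
LSB = 2.56 / 2^9 = 2.56 / 512 = 0.005 V = 5.000 mV.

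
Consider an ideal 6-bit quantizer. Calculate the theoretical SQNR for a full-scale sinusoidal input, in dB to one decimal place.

SNR ≈ 6.02·N + 1.76 dB = 6.02·6 + 1.76 = 37.88 dB.

37.9 dB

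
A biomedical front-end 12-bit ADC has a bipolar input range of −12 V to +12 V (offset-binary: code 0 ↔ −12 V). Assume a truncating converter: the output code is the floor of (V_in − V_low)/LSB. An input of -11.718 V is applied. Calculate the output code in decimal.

code 48

With 4096 levels over 24 V, one step is 5.859 mV.
(-11.718 − (−12)) / 0.00585938 = 48.128 LSBs.
So the output code is 48.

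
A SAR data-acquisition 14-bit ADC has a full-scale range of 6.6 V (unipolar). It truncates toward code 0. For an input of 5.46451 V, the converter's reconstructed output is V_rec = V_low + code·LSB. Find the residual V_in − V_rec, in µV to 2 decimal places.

93.50 µV

One LSB is 6.6 V / 16384 = 402.83 µV.
(V_in − V_low)/LSB = (5.46451 − 0)/0.000402832 = 13565.2321 → code 13565 (floor).
Code 13565 maps back to 0 + 13565×0.000402832 V = 5.4644165 V.
Difference: 9.34961e-05 V → 93.50 µV.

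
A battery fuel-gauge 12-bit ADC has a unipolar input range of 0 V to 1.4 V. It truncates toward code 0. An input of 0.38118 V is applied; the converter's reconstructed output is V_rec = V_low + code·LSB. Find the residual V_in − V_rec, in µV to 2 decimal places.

76.48 µV

LSB = 1.4/2^12 = 341.80 µV.
(0.38118 − 0)/0.000341797 = 1115.2238; ⌊·⌋ gives code 1115.
Reconstructed: 0.38110352 V.
Difference: 7.64844e-05 V → 76.48 µV.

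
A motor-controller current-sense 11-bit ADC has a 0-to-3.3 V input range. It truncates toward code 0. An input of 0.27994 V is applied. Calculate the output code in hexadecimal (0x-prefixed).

code 0xAD (decimal 173)

With 2048 levels over 3.3 V, one step is 1.611 mV.
(V_in − V_low)/LSB = (0.27994 − 0) / 0.00161133 = 173.732.
Floor → code 173.
In hexadecimal (0x-prefixed): 0xAD.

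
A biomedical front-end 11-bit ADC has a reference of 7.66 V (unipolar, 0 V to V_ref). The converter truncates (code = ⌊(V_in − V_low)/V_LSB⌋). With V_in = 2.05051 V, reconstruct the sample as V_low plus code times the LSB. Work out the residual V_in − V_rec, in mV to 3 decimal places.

One LSB is 7.66 V / 2048 = 3.740 mV.
(2.05051 − 0)/0.00374023 = 548.2303; ⌊·⌋ gives code 548.
Reconstructed: 2.0496484 V.
V_in − V_rec = 0.000861563 V = 0.862 mV.

0.862 mV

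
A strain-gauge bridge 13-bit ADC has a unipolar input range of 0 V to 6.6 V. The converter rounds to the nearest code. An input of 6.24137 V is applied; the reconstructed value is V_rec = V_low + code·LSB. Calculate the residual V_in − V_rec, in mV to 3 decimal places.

-0.109 mV

One LSB is 6.6 V / 8192 = 0.806 mV.
Scaled input = 7746.8641 LSBs, so code = 7747.
Reconstructed: 6.2414795 V.
V_in − V_rec = -0.000109492 V = -0.109 mV.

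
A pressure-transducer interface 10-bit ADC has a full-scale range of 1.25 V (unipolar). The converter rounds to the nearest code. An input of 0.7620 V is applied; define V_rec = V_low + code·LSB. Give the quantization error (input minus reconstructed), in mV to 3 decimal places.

0.281 mV

LSB = 1.25/2^10 = 1.221 mV.
Scaled input = 624.2304 LSBs, so code = 624.
Reconstructed: 0.76171875 V.
Difference: 0.00028125 V → 0.281 mV.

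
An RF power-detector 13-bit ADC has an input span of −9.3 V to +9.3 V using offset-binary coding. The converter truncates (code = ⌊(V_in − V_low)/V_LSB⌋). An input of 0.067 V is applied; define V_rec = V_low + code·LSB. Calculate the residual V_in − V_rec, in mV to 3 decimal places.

One LSB is 18.6 V / 8192 = 2.271 mV.
(0.067 − (−9.3))/0.00227051 = 4125.5088; ⌊·⌋ gives code 4125.
V_rec = (−9.3) + 4125·0.00227051 = 0.065844727 V.
Error = 0.067 − 0.065844727 = 0.00115527 V = 1.155 mV.

1.155 mV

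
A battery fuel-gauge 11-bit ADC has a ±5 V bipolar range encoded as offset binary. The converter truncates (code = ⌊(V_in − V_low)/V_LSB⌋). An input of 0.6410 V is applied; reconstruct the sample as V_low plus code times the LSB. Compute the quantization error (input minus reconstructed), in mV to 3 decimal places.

Step size: 10 V ÷ 2^11 = 4.883 mV.
(V_in − V_low)/LSB = (0.6410 − (−5))/0.00488281 = 1155.2768 → code 1155 (floor).
Code 1155 maps back to (−5) + 1155×0.00488281 V = 0.63964844 V.
Error = 0.6410 − 0.63964844 = 0.00135156 V = 1.352 mV.

1.352 mV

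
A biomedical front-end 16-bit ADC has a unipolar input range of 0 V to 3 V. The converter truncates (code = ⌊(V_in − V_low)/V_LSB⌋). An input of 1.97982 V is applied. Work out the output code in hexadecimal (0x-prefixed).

code 0xA8F1 (decimal 43249)

LSB = 3 V / 65536 = 45.78 µV.
(1.97982 − 0) / 4.57764e-05 = 43249.828 LSBs.
So the output code is 43249.
In hexadecimal (0x-prefixed): 0xA8F1.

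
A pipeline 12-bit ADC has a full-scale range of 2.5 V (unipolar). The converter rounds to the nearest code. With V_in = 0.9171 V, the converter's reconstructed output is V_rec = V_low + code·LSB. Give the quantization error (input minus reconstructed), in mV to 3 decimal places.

Step size: 2.5 V ÷ 2^12 = 0.610 mV.
(0.9171 − 0)/0.000610352 = 1502.5766; round gives code 1503.
Code 1503 maps back to 0 + 1503×0.000610352 V = 0.9173584 V.
Error = 0.9171 − 0.9173584 = -0.000258398 V = -0.258 mV.

-0.258 mV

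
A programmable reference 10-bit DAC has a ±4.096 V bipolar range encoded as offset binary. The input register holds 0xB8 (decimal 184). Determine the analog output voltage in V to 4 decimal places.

-2.6240 V

LSB = 8.192 V / 2^10 = 8.000 mV.
Code 0xB8 = 184 decimal.
V_out = (−4.096) + 184 × 0.008 V = -2.624 V.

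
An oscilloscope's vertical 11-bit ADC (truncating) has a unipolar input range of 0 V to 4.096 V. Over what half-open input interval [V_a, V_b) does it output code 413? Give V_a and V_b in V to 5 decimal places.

[0.82600 V, 0.82800 V)

LSB = 4.096/2^11 = 2.000 mV.
V_a = V_low + 413·LSB = 0.826 V; V_b = V_low + 414·LSB = 0.828 V.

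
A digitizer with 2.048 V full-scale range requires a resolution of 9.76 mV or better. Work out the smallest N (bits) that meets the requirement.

8 bits

Number of steps required ≥ 2.048 V / 9.76 mV = 209.84.
Need 2^N ≥ 209.84; 2^7 = 128, 2^8 = 256.
Minimum N = 8.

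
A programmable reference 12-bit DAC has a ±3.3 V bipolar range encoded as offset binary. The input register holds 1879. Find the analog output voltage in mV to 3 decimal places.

-272.314 mV

LSB = 6.6 V / 2^12 = 1.611 mV.
V_out = (−3.3) + 1879 × 0.00161133 V = -0.272314 V.
= -272.314 mV.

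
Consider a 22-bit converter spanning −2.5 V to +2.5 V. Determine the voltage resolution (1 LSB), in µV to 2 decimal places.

Full-scale span = 5 V.
LSB = 5 / 2^22 = 5 / 4194304 = 1.19209e-06 V = 1.19 µV.

1.19 µV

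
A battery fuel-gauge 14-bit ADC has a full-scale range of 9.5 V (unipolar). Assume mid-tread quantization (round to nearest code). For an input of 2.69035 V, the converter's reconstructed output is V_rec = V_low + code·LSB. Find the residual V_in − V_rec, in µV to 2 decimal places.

LSB = 9.5/2^14 = 0.580 mV.
Scaled input = 4639.8626 LSBs, so code = 4640.
V_rec = 0 + 4640·0.000579834 = 2.6904297 V.
Difference: -7.96875e-05 V → -79.69 µV.

-79.69 µV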